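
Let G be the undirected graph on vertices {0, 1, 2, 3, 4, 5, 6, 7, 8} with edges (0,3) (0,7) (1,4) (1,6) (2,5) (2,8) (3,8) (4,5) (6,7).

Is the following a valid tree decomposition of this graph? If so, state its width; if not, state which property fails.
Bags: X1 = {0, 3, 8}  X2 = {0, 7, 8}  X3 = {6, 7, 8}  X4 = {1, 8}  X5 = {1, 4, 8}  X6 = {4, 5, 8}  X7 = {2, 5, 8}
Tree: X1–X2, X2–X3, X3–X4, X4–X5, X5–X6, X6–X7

A tree decomposition must satisfy three properties: every vertex lies in some bag; for every edge, both endpoints lie together in some bag; and for every vertex, the bags containing it form a connected subtree. Here edge (6,1) lies in no bag, so the decomposition is invalid.

No — edge (6,1) lies in no bag.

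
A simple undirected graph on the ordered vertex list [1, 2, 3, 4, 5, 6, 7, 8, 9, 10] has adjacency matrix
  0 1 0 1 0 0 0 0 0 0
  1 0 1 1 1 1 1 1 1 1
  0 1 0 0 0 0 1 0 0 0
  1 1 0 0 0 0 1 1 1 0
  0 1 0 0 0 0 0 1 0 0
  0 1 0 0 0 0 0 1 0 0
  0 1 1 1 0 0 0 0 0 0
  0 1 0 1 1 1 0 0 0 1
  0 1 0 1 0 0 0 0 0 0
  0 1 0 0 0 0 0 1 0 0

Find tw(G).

2

A width-2 tree decomposition is:
Bags: B1 = {2, 4, 7}  B2 = {2, 4, 8}  B3 = {2, 8, 10}  B4 = {2, 4, 9}  B5 = {2, 6, 8}  B6 = {2, 5, 8}  B7 = {2, 3, 7}  B8 = {1, 2, 4}
Tree: B1–B2, B2–B3, B1–B4, B2–B5, B2–B6, B1–B7, B4–B8
Every bag has size at most 3, so the width is 3 − 1 = 2 and tw(G) ≤ 2. Conversely, {2, 3, 7} is a clique of size 3, and the vertices of any clique must share a bag in every tree decomposition; so some bag has ≥ 3 vertices and tw(G) ≥ 2. Hence tw(G) = 2 exactly.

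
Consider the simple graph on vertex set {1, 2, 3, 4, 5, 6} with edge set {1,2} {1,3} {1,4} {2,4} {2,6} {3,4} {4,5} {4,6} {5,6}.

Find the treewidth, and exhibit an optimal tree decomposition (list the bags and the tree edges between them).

Treewidth 2.
One such decomposition:
Bags: B1 = {1, 2, 4}  B2 = {1, 3, 4}  B3 = {2, 4, 6}  B4 = {4, 5, 6}
Tree: B1–B2, B1–B3, B3–B4

Every bag has size at most 3, so the width is 3 − 1 = 2 and tw(G) ≤ 2. For the lower bound, the 3 vertices {1, 2, 4} are pairwise adjacent, and any tree decomposition puts a clique entirely inside one bag — forcing width ≥ 2. Combining the bounds, tw(G) = 2.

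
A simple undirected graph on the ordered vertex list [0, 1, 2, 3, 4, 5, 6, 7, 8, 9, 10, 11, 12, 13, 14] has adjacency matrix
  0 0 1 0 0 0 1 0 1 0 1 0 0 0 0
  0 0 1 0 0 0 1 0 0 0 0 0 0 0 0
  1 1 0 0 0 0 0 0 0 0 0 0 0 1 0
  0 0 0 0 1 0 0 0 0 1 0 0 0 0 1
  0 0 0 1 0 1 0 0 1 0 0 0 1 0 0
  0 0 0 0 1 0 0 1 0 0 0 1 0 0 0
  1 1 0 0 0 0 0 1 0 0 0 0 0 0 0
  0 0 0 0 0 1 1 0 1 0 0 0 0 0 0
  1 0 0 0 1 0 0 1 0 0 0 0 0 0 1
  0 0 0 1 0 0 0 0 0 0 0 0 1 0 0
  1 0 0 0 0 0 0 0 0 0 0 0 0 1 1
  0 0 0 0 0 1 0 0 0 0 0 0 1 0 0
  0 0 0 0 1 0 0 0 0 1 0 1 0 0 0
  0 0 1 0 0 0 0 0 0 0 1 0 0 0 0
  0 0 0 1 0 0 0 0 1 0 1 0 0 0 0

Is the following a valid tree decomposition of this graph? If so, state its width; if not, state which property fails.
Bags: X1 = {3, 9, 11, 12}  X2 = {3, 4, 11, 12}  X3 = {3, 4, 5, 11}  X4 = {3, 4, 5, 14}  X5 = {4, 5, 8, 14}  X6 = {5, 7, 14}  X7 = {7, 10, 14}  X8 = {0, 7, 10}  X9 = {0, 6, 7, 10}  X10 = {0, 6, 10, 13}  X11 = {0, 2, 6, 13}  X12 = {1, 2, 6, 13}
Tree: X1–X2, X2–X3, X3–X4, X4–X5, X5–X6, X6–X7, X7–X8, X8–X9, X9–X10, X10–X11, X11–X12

No — edge (8,7) lies in no bag.

A tree decomposition must satisfy three properties: every vertex lies in some bag; for every edge, both endpoints lie together in some bag; and for every vertex, the bags containing it form a connected subtree. Here edge (8,7) lies in no bag, so the decomposition is invalid.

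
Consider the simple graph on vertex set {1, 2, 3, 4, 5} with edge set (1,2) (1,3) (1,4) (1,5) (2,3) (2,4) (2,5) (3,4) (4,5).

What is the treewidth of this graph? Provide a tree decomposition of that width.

The largest bag has 4 vertices, giving width 3; this decomposition certifies tw(G) ≤ 3. Conversely, {1, 2, 3, 4} is a clique of size 4, and the vertices of any clique must share a bag in every tree decomposition; so some bag has ≥ 4 vertices and tw(G) ≥ 3. Hence tw(G) = 3 exactly.

Treewidth 3.
Bags: B1 = {1, 2, 3, 4}  B2 = {1, 2, 4, 5}
Tree: B1–B2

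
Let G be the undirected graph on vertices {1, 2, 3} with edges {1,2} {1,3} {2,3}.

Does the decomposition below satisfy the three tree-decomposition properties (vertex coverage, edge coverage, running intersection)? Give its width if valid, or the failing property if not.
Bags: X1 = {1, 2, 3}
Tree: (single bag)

Yes; width 2.

Every vertex of G appears in some bag (union = {1, 2, 3}); every edge is covered by a bag; and for each vertex v the set of bags containing v is connected in the bag tree. The decomposition is therefore valid. The largest bag has 3 vertices, so the width is 2.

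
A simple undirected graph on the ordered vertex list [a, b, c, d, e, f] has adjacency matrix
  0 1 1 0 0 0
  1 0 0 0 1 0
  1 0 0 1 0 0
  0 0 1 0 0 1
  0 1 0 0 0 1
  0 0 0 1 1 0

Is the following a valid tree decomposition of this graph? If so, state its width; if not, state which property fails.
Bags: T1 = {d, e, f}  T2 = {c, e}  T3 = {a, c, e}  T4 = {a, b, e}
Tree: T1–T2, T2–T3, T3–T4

No — edge (d,c) lies in no bag.

A tree decomposition must satisfy three properties: every vertex lies in some bag; for every edge, both endpoints lie together in some bag; and for every vertex, the bags containing it form a connected subtree. Here edge (d,c) lies in no bag, so the decomposition is invalid.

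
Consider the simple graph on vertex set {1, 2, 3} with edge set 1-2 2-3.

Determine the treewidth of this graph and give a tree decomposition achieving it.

Treewidth 1.
One optimal decomposition is:
Bags: B1 = {1, 2}  B2 = {2, 3}
Tree: B1–B2

Every bag has size at most 2, so the width is 2 − 1 = 1 and tw(G) ≤ 1. G has an edge, so its treewidth is at least 1. Combining the bounds, tw(G) = 1.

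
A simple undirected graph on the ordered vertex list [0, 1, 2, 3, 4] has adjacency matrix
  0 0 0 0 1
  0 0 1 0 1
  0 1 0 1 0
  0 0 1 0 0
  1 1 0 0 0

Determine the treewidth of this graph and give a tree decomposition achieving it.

Every bag has size at most 2, so the width is 2 − 1 = 1 and tw(G) ≤ 1. Any graph with an edge has treewidth ≥ 1, and G has the edge 0–4. The upper and lower bounds meet at 1, so that is the treewidth.

Treewidth 1.
One optimal decomposition is:
Bags: B1 = {0, 4}  B2 = {1, 4}  B3 = {1, 2}  B4 = {2, 3}
Tree: B1–B2, B2–B3, B3–B4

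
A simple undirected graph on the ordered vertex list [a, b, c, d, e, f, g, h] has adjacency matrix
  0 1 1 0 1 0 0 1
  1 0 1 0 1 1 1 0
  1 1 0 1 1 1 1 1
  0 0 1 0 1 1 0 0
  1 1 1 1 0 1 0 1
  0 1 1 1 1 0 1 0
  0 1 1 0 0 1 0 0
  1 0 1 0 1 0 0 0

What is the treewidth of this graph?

3

A width-3 tree decomposition is:
Bags: B1 = {b, c, e, f}  B2 = {a, b, c, e}  B3 = {a, c, e, h}  B4 = {b, c, f, g}  B5 = {c, d, e, f}
Tree: B1–B2, B2–B3, B1–B4, B1–B5
Each bag holds 4 vertices, so the decomposition has width 3, which upper-bounds the treewidth. Conversely, {b, c, f, g} is a clique of size 4, and the vertices of any clique must share a bag in every tree decomposition; so some bag has ≥ 4 vertices and tw(G) ≥ 3. Hence tw(G) = 3 exactly.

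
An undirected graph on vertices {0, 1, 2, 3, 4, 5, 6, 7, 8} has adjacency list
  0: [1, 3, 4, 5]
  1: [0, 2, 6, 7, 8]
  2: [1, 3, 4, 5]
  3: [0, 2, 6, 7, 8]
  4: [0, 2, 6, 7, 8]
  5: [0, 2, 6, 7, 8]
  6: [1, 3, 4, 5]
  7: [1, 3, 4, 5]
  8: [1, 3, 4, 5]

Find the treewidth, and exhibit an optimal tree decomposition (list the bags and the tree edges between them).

Treewidth 4.
One such decomposition:
Bags: B1 = {1, 2, 3, 4, 5}  B2 = {1, 3, 4, 5, 8}  B3 = {0, 1, 3, 4, 5}  B4 = {1, 3, 4, 5, 6}  B5 = {1, 3, 4, 5, 7}
Tree: B1–B2, B2–B3, B3–B4, B4–B5

Every bag has size at most 5, so the width is 5 − 1 = 4 and tw(G) ≤ 4. For the lower bound: the 5 vertex sets {2,3}, {1,8}, {0,4}, {5}, {6} are disjoint, each induces a connected subgraph, and every pair is joined by at least one edge of G. Contracting each set to a single vertex therefore yields K_{5} as a minor, and since treewidth is minor-monotone, tw(G) ≥ tw(K_{5}) = 4. Combining the bounds, tw(G) = 4.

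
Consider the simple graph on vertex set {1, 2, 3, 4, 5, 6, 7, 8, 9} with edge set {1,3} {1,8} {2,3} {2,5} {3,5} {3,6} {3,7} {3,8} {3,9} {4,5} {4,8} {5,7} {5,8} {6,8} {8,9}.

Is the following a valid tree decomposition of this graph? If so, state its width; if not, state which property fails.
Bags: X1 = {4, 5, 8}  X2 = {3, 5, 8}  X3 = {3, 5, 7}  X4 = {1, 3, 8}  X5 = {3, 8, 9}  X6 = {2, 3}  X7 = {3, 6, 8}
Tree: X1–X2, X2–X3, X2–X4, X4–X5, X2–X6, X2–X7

A tree decomposition must satisfy three properties: every vertex lies in some bag; for every edge, both endpoints lie together in some bag; and for every vertex, the bags containing it form a connected subtree. Here edge (5,2) lies in no bag, so the decomposition is invalid.

No — edge (5,2) lies in no bag.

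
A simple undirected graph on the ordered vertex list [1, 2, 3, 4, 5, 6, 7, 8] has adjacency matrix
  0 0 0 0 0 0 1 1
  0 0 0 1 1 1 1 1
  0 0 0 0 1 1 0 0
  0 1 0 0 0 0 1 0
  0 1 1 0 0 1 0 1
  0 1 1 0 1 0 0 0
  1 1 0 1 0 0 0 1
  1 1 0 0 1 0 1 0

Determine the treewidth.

A width-2 tree decomposition is:
Bags: B1 = {2, 7, 8}  B2 = {2, 4, 7}  B3 = {1, 7, 8}  B4 = {2, 5, 8}  B5 = {2, 5, 6}  B6 = {3, 5, 6}
Tree: B1–B2, B1–B3, B1–B4, B4–B5, B5–B6
Each bag holds 3 vertices, so the decomposition has width 2, which upper-bounds the treewidth. Conversely, {1, 7, 8} is a clique of size 3, and the vertices of any clique must share a bag in every tree decomposition; so some bag has ≥ 3 vertices and tw(G) ≥ 2. Combining the bounds, tw(G) = 2.

2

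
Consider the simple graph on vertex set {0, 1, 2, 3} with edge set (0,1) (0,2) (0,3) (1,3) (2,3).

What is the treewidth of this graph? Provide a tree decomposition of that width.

Each bag holds 3 vertices, so the decomposition has width 2, which upper-bounds the treewidth. Conversely, {0, 1, 3} is a clique of size 3, and the vertices of any clique must share a bag in every tree decomposition; so some bag has ≥ 3 vertices and tw(G) ≥ 2. The upper and lower bounds meet at 2, so that is the treewidth.

Treewidth 2.
One such decomposition:
Bags: B1 = {0, 1, 3}  B2 = {0, 2, 3}
Tree: B1–B2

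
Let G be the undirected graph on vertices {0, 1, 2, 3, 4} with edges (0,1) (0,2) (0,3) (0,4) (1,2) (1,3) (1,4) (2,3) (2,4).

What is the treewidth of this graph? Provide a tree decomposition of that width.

Treewidth 3.
One optimal decomposition is:
Bags: B1 = {0, 1, 2, 4}  B2 = {0, 1, 2, 3}
Tree: B1–B2

Every bag has size at most 4, so the width is 4 − 1 = 3 and tw(G) ≤ 3. Conversely, {0, 1, 2, 3} is a clique of size 4, and the vertices of any clique must share a bag in every tree decomposition; so some bag has ≥ 4 vertices and tw(G) ≥ 3. Combining the bounds, tw(G) = 3.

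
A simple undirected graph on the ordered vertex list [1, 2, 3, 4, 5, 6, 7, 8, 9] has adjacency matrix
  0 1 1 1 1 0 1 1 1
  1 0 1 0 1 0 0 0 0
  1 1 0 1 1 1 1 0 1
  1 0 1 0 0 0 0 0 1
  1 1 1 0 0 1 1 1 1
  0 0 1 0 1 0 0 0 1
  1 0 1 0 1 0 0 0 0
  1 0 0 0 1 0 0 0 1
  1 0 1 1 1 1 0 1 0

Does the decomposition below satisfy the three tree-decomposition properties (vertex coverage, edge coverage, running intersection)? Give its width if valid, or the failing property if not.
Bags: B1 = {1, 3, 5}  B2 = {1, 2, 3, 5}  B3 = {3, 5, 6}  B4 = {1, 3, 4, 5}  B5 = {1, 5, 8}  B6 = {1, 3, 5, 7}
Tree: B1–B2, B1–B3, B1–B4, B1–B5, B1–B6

A tree decomposition must satisfy three properties: every vertex lies in some bag; for every edge, both endpoints lie together in some bag; and for every vertex, the bags containing it form a connected subtree. Here vertex 9 appears in no bag, so the decomposition is invalid.

No — vertex 9 appears in no bag.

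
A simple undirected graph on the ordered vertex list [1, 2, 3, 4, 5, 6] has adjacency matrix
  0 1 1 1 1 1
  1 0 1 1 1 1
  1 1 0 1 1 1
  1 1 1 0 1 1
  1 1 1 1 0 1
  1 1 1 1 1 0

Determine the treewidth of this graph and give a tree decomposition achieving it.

Treewidth 5.
One such decomposition:
Bags: B1 = {1, 2, 3, 4, 5, 6}
Tree: (single bag)

A single bag containing all 6 vertices is trivially a valid decomposition of width 5. On the other hand G contains the 6-clique {1, 2, 3, 4, 5, 6}. A clique must lie in a single bag of any decomposition, so no decomposition can have width below 5. Hence tw(G) = 5 exactly.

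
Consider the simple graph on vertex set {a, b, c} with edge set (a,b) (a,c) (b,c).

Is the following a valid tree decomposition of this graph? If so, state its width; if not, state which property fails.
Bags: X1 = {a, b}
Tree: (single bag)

No — vertex c appears in no bag.

A tree decomposition must satisfy three properties: every vertex lies in some bag; for every edge, both endpoints lie together in some bag; and for every vertex, the bags containing it form a connected subtree. Here vertex c appears in no bag, so the decomposition is invalid.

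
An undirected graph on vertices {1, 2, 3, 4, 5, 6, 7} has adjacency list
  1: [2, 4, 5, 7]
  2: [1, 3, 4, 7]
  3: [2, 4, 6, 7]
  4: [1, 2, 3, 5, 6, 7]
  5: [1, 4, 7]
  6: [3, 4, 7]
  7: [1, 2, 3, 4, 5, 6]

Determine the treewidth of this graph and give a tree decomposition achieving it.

The largest bag has 4 vertices, giving width 3; this decomposition certifies tw(G) ≤ 3. Conversely, {1, 2, 4, 7} is a clique of size 4, and the vertices of any clique must share a bag in every tree decomposition; so some bag has ≥ 4 vertices and tw(G) ≥ 3. Combining the bounds, tw(G) = 3.

Treewidth 3.
Bags: B1 = {3, 4, 6, 7}  B2 = {2, 3, 4, 7}  B3 = {1, 2, 4, 7}  B4 = {1, 4, 5, 7}
Tree: B1–B2, B2–B3, B3–B4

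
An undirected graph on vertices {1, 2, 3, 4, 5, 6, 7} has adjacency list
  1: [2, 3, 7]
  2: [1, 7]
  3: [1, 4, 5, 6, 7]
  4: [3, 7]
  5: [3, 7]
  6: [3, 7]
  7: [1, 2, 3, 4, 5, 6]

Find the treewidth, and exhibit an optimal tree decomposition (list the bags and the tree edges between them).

Each bag holds 3 vertices, so the decomposition has width 2, which upper-bounds the treewidth. On the other hand G contains the 3-clique {1, 2, 7}. A clique must lie in a single bag of any decomposition, so no decomposition can have width below 2. Hence tw(G) = 2 exactly.

Treewidth 2.
One such decomposition:
Bags: B1 = {3, 6, 7}  B2 = {1, 3, 7}  B3 = {3, 4, 7}  B4 = {1, 2, 7}  B5 = {3, 5, 7}
Tree: B1–B2, B2–B3, B2–B4, B3–B5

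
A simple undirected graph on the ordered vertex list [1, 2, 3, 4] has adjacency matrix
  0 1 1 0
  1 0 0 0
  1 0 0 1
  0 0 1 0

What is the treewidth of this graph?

A width-1 tree decomposition is:
Bags: B1 = {1, 2}  B2 = {1, 3}  B3 = {3, 4}
Tree: B1–B2, B2–B3
Each bag holds 2 vertices, so the decomposition has width 1, which upper-bounds the treewidth. Any graph with an edge has treewidth ≥ 1, and G has the edge 2–1. Hence tw(G) = 1 exactly.

1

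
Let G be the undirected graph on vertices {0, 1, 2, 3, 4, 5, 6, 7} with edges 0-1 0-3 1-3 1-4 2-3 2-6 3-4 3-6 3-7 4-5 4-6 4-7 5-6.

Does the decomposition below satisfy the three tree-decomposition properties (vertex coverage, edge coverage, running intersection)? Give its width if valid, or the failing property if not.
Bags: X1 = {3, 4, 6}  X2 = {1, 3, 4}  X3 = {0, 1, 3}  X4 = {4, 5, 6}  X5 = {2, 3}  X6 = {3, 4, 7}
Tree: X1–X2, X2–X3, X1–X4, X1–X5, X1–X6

No — edge (6,2) lies in no bag.

A tree decomposition must satisfy three properties: every vertex lies in some bag; for every edge, both endpoints lie together in some bag; and for every vertex, the bags containing it form a connected subtree. Here edge (6,2) lies in no bag, so the decomposition is invalid.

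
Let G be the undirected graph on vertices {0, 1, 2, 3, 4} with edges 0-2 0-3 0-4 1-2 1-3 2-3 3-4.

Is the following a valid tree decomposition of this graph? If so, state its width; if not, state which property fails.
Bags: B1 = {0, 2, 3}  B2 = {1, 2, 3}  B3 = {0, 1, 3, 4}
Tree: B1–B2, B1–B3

A tree decomposition must satisfy three properties: every vertex lies in some bag; for every edge, both endpoints lie together in some bag; and for every vertex, the bags containing it form a connected subtree. Here bags containing vertex 1 are not connected in the tree, so the decomposition is invalid.

No — bags containing vertex 1 are not connected in the tree.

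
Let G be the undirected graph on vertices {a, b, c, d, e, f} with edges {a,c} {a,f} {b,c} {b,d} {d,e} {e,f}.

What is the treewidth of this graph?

A width-2 tree decomposition is:
Bags: B1 = {b, d, e}  B2 = {b, c, e}  B3 = {a, c, e}  B4 = {a, e, f}
Tree: B1–B2, B2–B3, B3–B4
The largest bag has 3 vertices, giving width 2; this decomposition certifies tw(G) ≤ 2. The edges e–d–b–c–a–f–e form a cycle, so G is not a tree and its treewidth is at least 2. Combining the bounds, tw(G) = 2.

2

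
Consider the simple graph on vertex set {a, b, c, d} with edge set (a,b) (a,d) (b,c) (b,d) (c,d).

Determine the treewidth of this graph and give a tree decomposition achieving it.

Treewidth 2.
One optimal decomposition is:
Bags: B1 = {b, c, d}  B2 = {a, b, d}
Tree: B1–B2

The largest bag has 3 vertices, giving width 2; this decomposition certifies tw(G) ≤ 2. For the lower bound, the 3 vertices {b, c, d} are pairwise adjacent, and any tree decomposition puts a clique entirely inside one bag — forcing width ≥ 2. Therefore the treewidth is 2.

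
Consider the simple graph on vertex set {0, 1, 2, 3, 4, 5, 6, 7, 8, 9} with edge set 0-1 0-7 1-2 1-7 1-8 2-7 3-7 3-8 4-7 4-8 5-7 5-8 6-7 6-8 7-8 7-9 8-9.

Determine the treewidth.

2

A width-2 tree decomposition is:
Bags: B1 = {1, 7, 8}  B2 = {3, 7, 8}  B3 = {1, 2, 7}  B4 = {6, 7, 8}  B5 = {0, 1, 7}  B6 = {4, 7, 8}  B7 = {5, 7, 8}  B8 = {7, 8, 9}
Tree: B1–B2, B1–B3, B1–B4, B1–B5, B2–B6, B2–B7, B2–B8
The largest bag has 3 vertices, giving width 2; this decomposition certifies tw(G) ≤ 2. On the other hand G contains the 3-clique {0, 1, 7}. A clique must lie in a single bag of any decomposition, so no decomposition can have width below 2. The upper and lower bounds meet at 2, so that is the treewidth.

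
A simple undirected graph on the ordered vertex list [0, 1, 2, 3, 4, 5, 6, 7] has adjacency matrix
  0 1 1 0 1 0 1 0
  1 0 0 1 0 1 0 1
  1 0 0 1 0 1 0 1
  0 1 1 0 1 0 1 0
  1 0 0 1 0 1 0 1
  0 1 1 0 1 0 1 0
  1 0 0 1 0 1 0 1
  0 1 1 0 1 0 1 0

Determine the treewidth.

A width-4 tree decomposition is:
Bags: B1 = {1, 2, 4, 5, 6}  B2 = {0, 1, 2, 4, 6}  B3 = {1, 2, 4, 6, 7}  B4 = {1, 2, 3, 4, 6}
Tree: B1–B2, B2–B3, B3–B4
Each bag holds 5 vertices, so the decomposition has width 4, which upper-bounds the treewidth. For the lower bound: the 5 vertex sets {2,5}, {0,4}, {1,7}, {6}, {3} are disjoint, each induces a connected subgraph, and every pair is joined by at least one edge of G. Contracting each set to a single vertex therefore yields K_{5} as a minor, and since treewidth is minor-monotone, tw(G) ≥ tw(K_{5}) = 4. Combining the bounds, tw(G) = 4.

4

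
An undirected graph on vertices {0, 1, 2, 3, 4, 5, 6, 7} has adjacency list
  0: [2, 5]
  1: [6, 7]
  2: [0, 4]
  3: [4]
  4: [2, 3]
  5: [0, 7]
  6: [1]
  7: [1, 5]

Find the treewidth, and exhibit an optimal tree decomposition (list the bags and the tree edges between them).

The largest bag has 2 vertices, giving width 1; this decomposition certifies tw(G) ≤ 1. Since G has at least one edge (e.g. 3–4), it is not an edgeless graph, so tw(G) ≥ 1. Hence tw(G) = 1 exactly.

Treewidth 1.
One optimal decomposition is:
Bags: B1 = {3, 4}  B2 = {2, 4}  B3 = {0, 2}  B4 = {0, 5}  B5 = {5, 7}  B6 = {1, 7}  B7 = {1, 6}
Tree: B1–B2, B2–B3, B3–B4, B4–B5, B5–B6, B6–B7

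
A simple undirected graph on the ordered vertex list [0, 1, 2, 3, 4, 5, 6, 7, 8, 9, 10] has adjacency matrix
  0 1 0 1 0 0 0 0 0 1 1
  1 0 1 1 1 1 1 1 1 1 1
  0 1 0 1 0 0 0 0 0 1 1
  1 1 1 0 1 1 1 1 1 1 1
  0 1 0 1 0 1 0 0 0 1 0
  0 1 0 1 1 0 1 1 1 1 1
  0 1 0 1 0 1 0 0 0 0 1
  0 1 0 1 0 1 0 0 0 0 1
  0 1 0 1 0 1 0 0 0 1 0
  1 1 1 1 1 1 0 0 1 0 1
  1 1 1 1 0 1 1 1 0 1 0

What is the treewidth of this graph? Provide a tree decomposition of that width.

The largest bag has 5 vertices, giving width 4; this decomposition certifies tw(G) ≤ 4. Conversely, {0, 1, 3, 9, 10} is a clique of size 5, and the vertices of any clique must share a bag in every tree decomposition; so some bag has ≥ 5 vertices and tw(G) ≥ 4. The upper and lower bounds meet at 4, so that is the treewidth.

Treewidth 4.
One such decomposition:
Bags: B1 = {1, 3, 4, 5, 9}  B2 = {1, 3, 5, 9, 10}  B3 = {0, 1, 3, 9, 10}  B4 = {1, 3, 5, 6, 10}  B5 = {1, 2, 3, 9, 10}  B6 = {1, 3, 5, 7, 10}  B7 = {1, 3, 5, 8, 9}
Tree: B1–B2, B2–B3, B2–B4, B3–B5, B2–B6, B2–B7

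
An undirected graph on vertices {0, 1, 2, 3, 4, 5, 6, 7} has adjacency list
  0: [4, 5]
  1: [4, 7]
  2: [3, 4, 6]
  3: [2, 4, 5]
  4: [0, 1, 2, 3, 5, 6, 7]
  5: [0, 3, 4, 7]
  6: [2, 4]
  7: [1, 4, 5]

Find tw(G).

2

A width-2 tree decomposition is:
Bags: B1 = {2, 3, 4}  B2 = {3, 4, 5}  B3 = {2, 4, 6}  B4 = {0, 4, 5}  B5 = {4, 5, 7}  B6 = {1, 4, 7}
Tree: B1–B2, B1–B3, B2–B4, B4–B5, B5–B6
The largest bag has 3 vertices, giving width 2; this decomposition certifies tw(G) ≤ 2. For the lower bound, the 3 vertices {1, 4, 7} are pairwise adjacent, and any tree decomposition puts a clique entirely inside one bag — forcing width ≥ 2. Combining the bounds, tw(G) = 2.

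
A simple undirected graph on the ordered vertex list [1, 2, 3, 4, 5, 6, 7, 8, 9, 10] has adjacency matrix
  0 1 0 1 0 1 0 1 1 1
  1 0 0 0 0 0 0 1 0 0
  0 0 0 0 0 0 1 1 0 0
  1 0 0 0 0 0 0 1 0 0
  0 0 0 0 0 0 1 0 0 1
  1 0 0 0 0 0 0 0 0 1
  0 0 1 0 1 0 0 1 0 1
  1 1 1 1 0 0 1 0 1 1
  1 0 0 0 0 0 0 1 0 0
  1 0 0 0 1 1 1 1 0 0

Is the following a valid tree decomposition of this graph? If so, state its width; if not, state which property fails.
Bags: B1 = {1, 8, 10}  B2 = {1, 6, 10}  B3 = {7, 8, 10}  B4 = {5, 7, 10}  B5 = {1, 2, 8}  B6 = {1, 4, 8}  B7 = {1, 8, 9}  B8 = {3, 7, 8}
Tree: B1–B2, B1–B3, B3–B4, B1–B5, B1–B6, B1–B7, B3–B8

Vertex coverage: the bags together contain {1, 2, 3, 4, 5, 6, 7, 8, 9, 10}, the full vertex set. Edge coverage: each edge of G has both endpoints in at least one bag. Running intersection: for every vertex, the bags containing it form a connected subtree. All three properties hold, so this is a valid tree decomposition of width max|bag| − 1 = 2, and hence tw(G) ≤ 2.

Yes; width 2.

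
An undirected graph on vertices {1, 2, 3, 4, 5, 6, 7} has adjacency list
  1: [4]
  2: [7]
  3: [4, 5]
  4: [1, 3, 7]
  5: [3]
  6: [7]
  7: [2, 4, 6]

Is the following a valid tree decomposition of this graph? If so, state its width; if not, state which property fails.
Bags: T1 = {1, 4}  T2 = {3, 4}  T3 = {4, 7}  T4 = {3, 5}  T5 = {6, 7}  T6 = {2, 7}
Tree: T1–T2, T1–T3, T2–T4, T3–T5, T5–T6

Checking the three conditions: (i) the bags cover all of {1, 2, 3, 4, 5, 6, 7}; (ii) for each edge, some bag contains both endpoints; (iii) the bags containing any fixed vertex form a subtree. All hold, so the decomposition is valid with width 2 − 1 = 1.

Yes; width 1.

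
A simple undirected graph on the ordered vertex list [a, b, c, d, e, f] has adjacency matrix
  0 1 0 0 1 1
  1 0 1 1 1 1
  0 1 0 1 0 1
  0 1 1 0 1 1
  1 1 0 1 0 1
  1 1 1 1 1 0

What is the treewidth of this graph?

A width-3 tree decomposition is:
Bags: B1 = {b, c, d, f}  B2 = {b, d, e, f}  B3 = {a, b, e, f}
Tree: B1–B2, B2–B3
Each bag holds 4 vertices, so the decomposition has width 3, which upper-bounds the treewidth. On the other hand G contains the 4-clique {b, d, e, f}. A clique must lie in a single bag of any decomposition, so no decomposition can have width below 3. Hence tw(G) = 3 exactly.

3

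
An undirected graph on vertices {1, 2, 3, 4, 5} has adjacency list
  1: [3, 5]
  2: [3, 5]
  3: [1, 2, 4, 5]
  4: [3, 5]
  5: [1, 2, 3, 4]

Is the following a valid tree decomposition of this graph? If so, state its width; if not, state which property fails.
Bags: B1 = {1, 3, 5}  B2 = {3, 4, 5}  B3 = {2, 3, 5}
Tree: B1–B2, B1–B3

Yes; width 2.

Every vertex of G appears in some bag (union = {1, 2, 3, 4, 5}); every edge is covered by a bag; and for each vertex v the set of bags containing v is connected in the bag tree. The decomposition is therefore valid. The largest bag has 3 vertices, so the width is 2.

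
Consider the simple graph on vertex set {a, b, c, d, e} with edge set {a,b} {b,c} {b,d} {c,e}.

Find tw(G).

A width-1 tree decomposition is:
Bags: B1 = {b, c}  B2 = {a, b}  B3 = {c, e}  B4 = {b, d}
Tree: B1–B2, B1–B3, B1–B4
The largest bag has 2 vertices, giving width 1; this decomposition certifies tw(G) ≤ 1. G has an edge, so its treewidth is at least 1. Hence tw(G) = 1 exactly.

1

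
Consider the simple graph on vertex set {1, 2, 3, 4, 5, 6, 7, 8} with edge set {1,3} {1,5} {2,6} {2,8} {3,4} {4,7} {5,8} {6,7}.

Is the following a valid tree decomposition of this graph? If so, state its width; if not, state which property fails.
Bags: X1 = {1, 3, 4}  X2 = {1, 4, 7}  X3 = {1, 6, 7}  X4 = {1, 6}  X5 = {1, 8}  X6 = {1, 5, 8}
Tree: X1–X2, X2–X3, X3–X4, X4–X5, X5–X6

No — vertex 2 appears in no bag.

A tree decomposition must satisfy three properties: every vertex lies in some bag; for every edge, both endpoints lie together in some bag; and for every vertex, the bags containing it form a connected subtree. Here vertex 2 appears in no bag, so the decomposition is invalid.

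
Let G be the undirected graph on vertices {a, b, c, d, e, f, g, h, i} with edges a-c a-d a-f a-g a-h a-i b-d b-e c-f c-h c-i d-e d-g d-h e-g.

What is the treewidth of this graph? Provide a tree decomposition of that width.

Every bag has size at most 3, so the width is 3 − 1 = 2 and tw(G) ≤ 2. On the other hand G contains the 3-clique {d, e, g}. A clique must lie in a single bag of any decomposition, so no decomposition can have width below 2. The upper and lower bounds meet at 2, so that is the treewidth.

Treewidth 2.
Bags: B1 = {a, c, i}  B2 = {a, c, h}  B3 = {a, d, h}  B4 = {a, d, g}  B5 = {a, c, f}  B6 = {d, e, g}  B7 = {b, d, e}
Tree: B1–B2, B2–B3, B3–B4, B2–B5, B4–B6, B6–B7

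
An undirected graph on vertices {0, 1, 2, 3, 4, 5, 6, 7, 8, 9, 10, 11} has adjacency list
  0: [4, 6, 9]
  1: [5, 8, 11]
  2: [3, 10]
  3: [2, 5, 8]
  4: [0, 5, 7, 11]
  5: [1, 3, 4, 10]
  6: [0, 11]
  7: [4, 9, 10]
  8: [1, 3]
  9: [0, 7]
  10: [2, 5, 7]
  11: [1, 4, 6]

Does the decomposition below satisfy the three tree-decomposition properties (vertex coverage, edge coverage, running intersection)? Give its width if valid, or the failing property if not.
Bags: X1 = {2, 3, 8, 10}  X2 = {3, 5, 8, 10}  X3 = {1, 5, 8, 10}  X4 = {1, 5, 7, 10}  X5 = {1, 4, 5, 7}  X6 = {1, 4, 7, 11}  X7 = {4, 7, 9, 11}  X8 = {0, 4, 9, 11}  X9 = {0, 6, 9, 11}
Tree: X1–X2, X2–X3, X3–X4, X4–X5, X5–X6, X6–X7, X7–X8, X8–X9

Yes; width 3.

Vertex coverage: the bags together contain {0, 1, 2, 3, 4, 5, 6, 7, 8, 9, 10, 11}, the full vertex set. Edge coverage: each edge of G has both endpoints in at least one bag. Running intersection: for every vertex, the bags containing it form a connected subtree. All three properties hold, so this is a valid tree decomposition of width max|bag| − 1 = 3, and hence tw(G) ≤ 3.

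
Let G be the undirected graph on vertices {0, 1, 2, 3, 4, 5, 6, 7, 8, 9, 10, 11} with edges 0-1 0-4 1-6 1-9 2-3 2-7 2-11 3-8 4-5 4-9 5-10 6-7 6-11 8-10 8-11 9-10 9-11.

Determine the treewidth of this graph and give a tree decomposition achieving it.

The largest bag has 4 vertices, giving width 3; this decomposition certifies tw(G) ≤ 3. For the lower bound: the 4 vertex sets {0,4,5}, {1}, {9}, {6,8,10,11} are disjoint, each induces a connected subgraph, and every pair is joined by at least one edge of G. Contracting each set to a single vertex therefore yields K_{4} as a minor, and since treewidth is minor-monotone, tw(G) ≥ tw(K_{4}) = 3. The upper and lower bounds meet at 3, so that is the treewidth.

Treewidth 3.
One such decomposition:
Bags: B1 = {0, 1, 4, 5}  B2 = {1, 4, 5, 9}  B3 = {1, 5, 9, 10}  B4 = {1, 6, 9, 10}  B5 = {6, 9, 10, 11}  B6 = {6, 8, 10, 11}  B7 = {6, 7, 8, 11}  B8 = {2, 7, 8, 11}  B9 = {2, 3, 7, 8}
Tree: B1–B2, B2–B3, B3–B4, B4–B5, B5–B6, B6–B7, B7–B8, B8–B9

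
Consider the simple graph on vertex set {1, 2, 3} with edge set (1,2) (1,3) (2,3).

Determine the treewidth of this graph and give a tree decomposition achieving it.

A single bag containing all 3 vertices is trivially a valid decomposition of width 2. For the lower bound, the 3 vertices {1, 2, 3} are pairwise adjacent, and any tree decomposition puts a clique entirely inside one bag — forcing width ≥ 2. Combining the bounds, tw(G) = 2.

Treewidth 2.
Bags: B1 = {1, 2, 3}
Tree: (single bag)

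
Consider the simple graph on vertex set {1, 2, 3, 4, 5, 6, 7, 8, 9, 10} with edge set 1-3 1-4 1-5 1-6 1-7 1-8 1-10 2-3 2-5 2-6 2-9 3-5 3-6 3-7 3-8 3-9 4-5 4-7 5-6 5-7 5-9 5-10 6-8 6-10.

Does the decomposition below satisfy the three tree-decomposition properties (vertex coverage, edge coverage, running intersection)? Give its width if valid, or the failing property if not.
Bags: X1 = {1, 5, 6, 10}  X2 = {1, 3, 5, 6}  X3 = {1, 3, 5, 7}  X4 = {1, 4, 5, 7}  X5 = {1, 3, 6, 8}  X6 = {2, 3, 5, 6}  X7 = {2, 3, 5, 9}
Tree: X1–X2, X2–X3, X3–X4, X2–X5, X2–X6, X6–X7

Every vertex of G appears in some bag (union = {1, 2, 3, 4, 5, 6, 7, 8, 9, 10}); every edge is covered by a bag; and for each vertex v the set of bags containing v is connected in the bag tree. The decomposition is therefore valid. The largest bag has 4 vertices, so the width is 3.

Yes; width 3.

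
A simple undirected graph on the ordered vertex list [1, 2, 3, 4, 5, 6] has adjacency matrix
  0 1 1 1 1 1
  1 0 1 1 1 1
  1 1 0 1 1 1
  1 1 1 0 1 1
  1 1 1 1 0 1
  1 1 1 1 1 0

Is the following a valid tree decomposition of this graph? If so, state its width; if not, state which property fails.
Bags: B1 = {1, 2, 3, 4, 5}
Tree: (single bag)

No — vertex 6 appears in no bag.

A tree decomposition must satisfy three properties: every vertex lies in some bag; for every edge, both endpoints lie together in some bag; and for every vertex, the bags containing it form a connected subtree. Here vertex 6 appears in no bag, so the decomposition is invalid.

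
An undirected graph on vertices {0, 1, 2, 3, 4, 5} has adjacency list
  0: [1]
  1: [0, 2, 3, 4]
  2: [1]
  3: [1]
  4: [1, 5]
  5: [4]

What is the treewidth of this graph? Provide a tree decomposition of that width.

The largest bag has 2 vertices, giving width 1; this decomposition certifies tw(G) ≤ 1. Any graph with an edge has treewidth ≥ 1, and G has the edge 1–0. Therefore the treewidth is 1.

Treewidth 1.
One optimal decomposition is:
Bags: B1 = {0, 1}  B2 = {1, 2}  B3 = {1, 4}  B4 = {4, 5}  B5 = {1, 3}
Tree: B1–B2, B1–B3, B3–B4, B1–B5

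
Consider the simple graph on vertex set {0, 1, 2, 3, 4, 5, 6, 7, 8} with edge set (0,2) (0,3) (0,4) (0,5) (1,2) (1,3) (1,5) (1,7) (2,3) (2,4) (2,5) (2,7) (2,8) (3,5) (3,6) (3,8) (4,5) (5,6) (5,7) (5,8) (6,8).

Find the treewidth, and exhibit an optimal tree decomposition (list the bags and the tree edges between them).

The largest bag has 4 vertices, giving width 3; this decomposition certifies tw(G) ≤ 3. For the lower bound, the 4 vertices {0, 2, 3, 5} are pairwise adjacent, and any tree decomposition puts a clique entirely inside one bag — forcing width ≥ 3. Therefore the treewidth is 3.

Treewidth 3.
One optimal decomposition is:
Bags: B1 = {2, 3, 5, 8}  B2 = {1, 2, 3, 5}  B3 = {0, 2, 3, 5}  B4 = {1, 2, 5, 7}  B5 = {3, 5, 6, 8}  B6 = {0, 2, 4, 5}
Tree: B1–B2, B1–B3, B2–B4, B1–B5, B3–B6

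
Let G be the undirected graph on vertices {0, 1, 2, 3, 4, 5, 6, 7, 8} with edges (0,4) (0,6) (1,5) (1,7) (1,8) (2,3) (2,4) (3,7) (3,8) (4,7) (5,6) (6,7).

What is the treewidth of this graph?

3

A width-3 tree decomposition is:
Bags: B1 = {1, 2, 3, 8}  B2 = {1, 2, 3, 7}  B3 = {1, 2, 4, 7}  B4 = {1, 4, 5, 7}  B5 = {4, 5, 6, 7}  B6 = {0, 4, 5, 6}
Tree: B1–B2, B2–B3, B3–B4, B4–B5, B5–B6
The largest bag has 4 vertices, giving width 3; this decomposition certifies tw(G) ≤ 3. For the lower bound: the 4 vertex sets {2,3,8}, {1}, {7}, {0,4,5,6} are disjoint, each induces a connected subgraph, and every pair is joined by at least one edge of G. Contracting each set to a single vertex therefore yields K_{4} as a minor, and since treewidth is minor-monotone, tw(G) ≥ tw(K_{4}) = 3. Hence tw(G) = 3 exactly.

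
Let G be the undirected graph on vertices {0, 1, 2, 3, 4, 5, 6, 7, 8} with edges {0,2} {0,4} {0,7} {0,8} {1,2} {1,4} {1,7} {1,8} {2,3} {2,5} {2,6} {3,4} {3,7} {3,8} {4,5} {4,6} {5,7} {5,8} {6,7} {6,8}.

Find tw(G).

4

A width-4 tree decomposition is:
Bags: B1 = {0, 2, 4, 7, 8}  B2 = {2, 4, 5, 7, 8}  B3 = {1, 2, 4, 7, 8}  B4 = {2, 3, 4, 7, 8}  B5 = {2, 4, 6, 7, 8}
Tree: B1–B2, B2–B3, B3–B4, B4–B5
Every bag has size at most 5, so the width is 5 − 1 = 4 and tw(G) ≤ 4. For the lower bound: the 5 vertex sets {0,2}, {4,5}, {1,7}, {8}, {3} are disjoint, each induces a connected subgraph, and every pair is joined by at least one edge of G. Contracting each set to a single vertex therefore yields K_{5} as a minor, and since treewidth is minor-monotone, tw(G) ≥ tw(K_{5}) = 4. Hence tw(G) = 4 exactly.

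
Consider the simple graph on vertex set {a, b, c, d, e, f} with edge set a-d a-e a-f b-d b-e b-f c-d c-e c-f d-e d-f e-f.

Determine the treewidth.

A width-3 tree decomposition is:
Bags: B1 = {b, d, e, f}  B2 = {c, d, e, f}  B3 = {a, d, e, f}
Tree: B1–B2, B1–B3
Each bag holds 4 vertices, so the decomposition has width 3, which upper-bounds the treewidth. Conversely, {c, d, e, f} is a clique of size 4, and the vertices of any clique must share a bag in every tree decomposition; so some bag has ≥ 4 vertices and tw(G) ≥ 3. Hence tw(G) = 3 exactly.

3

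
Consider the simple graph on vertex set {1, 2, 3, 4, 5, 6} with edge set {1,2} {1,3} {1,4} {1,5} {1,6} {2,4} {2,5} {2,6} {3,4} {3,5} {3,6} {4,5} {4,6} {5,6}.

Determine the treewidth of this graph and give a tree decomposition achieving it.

Treewidth 4.
Bags: B1 = {1, 3, 4, 5, 6}  B2 = {1, 2, 4, 5, 6}
Tree: B1–B2

Every bag has size at most 5, so the width is 5 − 1 = 4 and tw(G) ≤ 4. On the other hand G contains the 5-clique {1, 2, 4, 5, 6}. A clique must lie in a single bag of any decomposition, so no decomposition can have width below 4. Hence tw(G) = 4 exactly.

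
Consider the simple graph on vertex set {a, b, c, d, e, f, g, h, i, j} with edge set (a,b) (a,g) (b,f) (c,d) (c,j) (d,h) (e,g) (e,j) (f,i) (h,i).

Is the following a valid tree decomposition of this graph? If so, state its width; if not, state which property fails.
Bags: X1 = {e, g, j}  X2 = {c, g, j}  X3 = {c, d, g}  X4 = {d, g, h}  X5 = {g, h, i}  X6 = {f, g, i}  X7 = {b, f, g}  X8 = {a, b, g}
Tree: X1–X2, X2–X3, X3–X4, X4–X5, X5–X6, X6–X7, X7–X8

Yes; width 2.

Checking the three conditions: (i) the bags cover all of {a, b, c, d, e, f, g, h, i, j}; (ii) for each edge, some bag contains both endpoints; (iii) the bags containing any fixed vertex form a subtree. All hold, so the decomposition is valid with width 3 − 1 = 2.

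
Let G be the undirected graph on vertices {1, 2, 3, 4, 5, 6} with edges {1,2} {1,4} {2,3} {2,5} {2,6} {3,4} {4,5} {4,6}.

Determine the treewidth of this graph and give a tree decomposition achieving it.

Treewidth 2.
Bags: B1 = {2, 4, 6}  B2 = {2, 3, 4}  B3 = {2, 4, 5}  B4 = {1, 2, 4}
Tree: B1–B2, B2–B3, B3–B4

Every bag has size at most 3, so the width is 3 − 1 = 2 and tw(G) ≤ 2. The edges 4–6–2–3–4 form a cycle, so G is not a tree and its treewidth is at least 2. The upper and lower bounds meet at 2, so that is the treewidth.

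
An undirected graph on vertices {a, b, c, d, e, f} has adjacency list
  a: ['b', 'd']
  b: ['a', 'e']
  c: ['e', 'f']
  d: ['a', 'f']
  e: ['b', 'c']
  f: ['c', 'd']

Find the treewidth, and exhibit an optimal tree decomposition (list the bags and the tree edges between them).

Treewidth 2.
Bags: B1 = {a, b, e}  B2 = {a, d, e}  B3 = {d, e, f}  B4 = {c, e, f}
Tree: B1–B2, B2–B3, B3–B4

The largest bag has 3 vertices, giving width 2; this decomposition certifies tw(G) ≤ 2. Since e–b–a–d–f–c–e is a cycle in G, G is not acyclic. Forests are exactly the graphs of treewidth ≤ 1, so tw(G) ≥ 2. Therefore the treewidth is 2.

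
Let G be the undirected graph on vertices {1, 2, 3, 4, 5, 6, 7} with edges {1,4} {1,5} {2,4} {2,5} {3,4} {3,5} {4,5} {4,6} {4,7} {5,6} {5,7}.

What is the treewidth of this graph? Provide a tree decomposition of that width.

Every bag has size at most 3, so the width is 3 − 1 = 2 and tw(G) ≤ 2. On the other hand G contains the 3-clique {1, 4, 5}. A clique must lie in a single bag of any decomposition, so no decomposition can have width below 2. Combining the bounds, tw(G) = 2.

Treewidth 2.
One such decomposition:
Bags: B1 = {4, 5, 7}  B2 = {4, 5, 6}  B3 = {2, 4, 5}  B4 = {3, 4, 5}  B5 = {1, 4, 5}
Tree: B1–B2, B1–B3, B2–B4, B1–B5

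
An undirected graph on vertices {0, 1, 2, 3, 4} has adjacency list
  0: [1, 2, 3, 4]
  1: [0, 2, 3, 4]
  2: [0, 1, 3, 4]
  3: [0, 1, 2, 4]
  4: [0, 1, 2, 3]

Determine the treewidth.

4

A width-4 tree decomposition is:
Bags: B1 = {0, 1, 2, 3, 4}
Tree: (single bag)
With just one bag of size 5, the width is 5 − 1 = 4, so tw(G) ≤ 4. Conversely, {0, 1, 2, 3, 4} is a clique of size 5, and the vertices of any clique must share a bag in every tree decomposition; so some bag has ≥ 5 vertices and tw(G) ≥ 4. Hence tw(G) = 4 exactly.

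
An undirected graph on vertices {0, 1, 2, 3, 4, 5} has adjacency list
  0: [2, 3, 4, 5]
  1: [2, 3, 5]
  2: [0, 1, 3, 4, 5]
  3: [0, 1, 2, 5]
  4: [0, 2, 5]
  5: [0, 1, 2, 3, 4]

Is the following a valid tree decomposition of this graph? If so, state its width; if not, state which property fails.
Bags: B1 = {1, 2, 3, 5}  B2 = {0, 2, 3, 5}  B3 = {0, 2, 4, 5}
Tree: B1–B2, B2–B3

Checking the three conditions: (i) the bags cover all of {0, 1, 2, 3, 4, 5}; (ii) for each edge, some bag contains both endpoints; (iii) the bags containing any fixed vertex form a subtree. All hold, so the decomposition is valid with width 4 − 1 = 3.

Yes; width 3.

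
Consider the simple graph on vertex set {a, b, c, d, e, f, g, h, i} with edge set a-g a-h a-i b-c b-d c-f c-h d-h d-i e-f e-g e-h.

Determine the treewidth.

3

A width-3 tree decomposition is:
Bags: B1 = {a, d, g, i}  B2 = {a, d, g, h}  B3 = {d, e, g, h}  B4 = {b, d, e, h}  B5 = {b, c, e, h}  B6 = {b, c, e, f}
Tree: B1–B2, B2–B3, B3–B4, B4–B5, B5–B6
The largest bag has 4 vertices, giving width 3; this decomposition certifies tw(G) ≤ 3. For the lower bound: the 4 vertex sets {a,g,i}, {d}, {h}, {b,c,e,f} are disjoint, each induces a connected subgraph, and every pair is joined by at least one edge of G. Contracting each set to a single vertex therefore yields K_{4} as a minor, and since treewidth is minor-monotone, tw(G) ≥ tw(K_{4}) = 3. The upper and lower bounds meet at 3, so that is the treewidth.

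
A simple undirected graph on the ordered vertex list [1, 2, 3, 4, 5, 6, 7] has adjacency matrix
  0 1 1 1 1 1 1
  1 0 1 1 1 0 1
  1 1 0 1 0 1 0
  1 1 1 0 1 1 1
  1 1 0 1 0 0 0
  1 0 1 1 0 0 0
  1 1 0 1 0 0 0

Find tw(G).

3

A width-3 tree decomposition is:
Bags: B1 = {1, 2, 4, 5}  B2 = {1, 2, 4, 7}  B3 = {1, 2, 3, 4}  B4 = {1, 3, 4, 6}
Tree: B1–B2, B2–B3, B3–B4
Every bag has size at most 4, so the width is 4 − 1 = 3 and tw(G) ≤ 3. Conversely, {1, 2, 3, 4} is a clique of size 4, and the vertices of any clique must share a bag in every tree decomposition; so some bag has ≥ 4 vertices and tw(G) ≥ 3. Therefore the treewidth is 3.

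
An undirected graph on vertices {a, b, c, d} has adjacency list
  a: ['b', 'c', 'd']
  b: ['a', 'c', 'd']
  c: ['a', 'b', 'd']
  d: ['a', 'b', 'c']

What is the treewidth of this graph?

A width-3 tree decomposition is:
Bags: B1 = {a, b, c, d}
Tree: (single bag)
A single bag containing all 4 vertices is trivially a valid decomposition of width 3. For the lower bound, the 4 vertices {a, b, c, d} are pairwise adjacent, and any tree decomposition puts a clique entirely inside one bag — forcing width ≥ 3. Therefore the treewidth is 3.

3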